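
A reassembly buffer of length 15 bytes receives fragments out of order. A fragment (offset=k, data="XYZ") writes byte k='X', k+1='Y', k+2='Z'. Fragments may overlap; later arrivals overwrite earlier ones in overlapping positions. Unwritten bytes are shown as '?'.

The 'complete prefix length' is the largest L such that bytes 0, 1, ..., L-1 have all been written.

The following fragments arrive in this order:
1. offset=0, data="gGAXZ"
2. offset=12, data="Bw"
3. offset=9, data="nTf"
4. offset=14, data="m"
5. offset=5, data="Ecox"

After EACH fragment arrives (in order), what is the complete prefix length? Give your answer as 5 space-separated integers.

Fragment 1: offset=0 data="gGAXZ" -> buffer=gGAXZ?????????? -> prefix_len=5
Fragment 2: offset=12 data="Bw" -> buffer=gGAXZ???????Bw? -> prefix_len=5
Fragment 3: offset=9 data="nTf" -> buffer=gGAXZ????nTfBw? -> prefix_len=5
Fragment 4: offset=14 data="m" -> buffer=gGAXZ????nTfBwm -> prefix_len=5
Fragment 5: offset=5 data="Ecox" -> buffer=gGAXZEcoxnTfBwm -> prefix_len=15

Answer: 5 5 5 5 15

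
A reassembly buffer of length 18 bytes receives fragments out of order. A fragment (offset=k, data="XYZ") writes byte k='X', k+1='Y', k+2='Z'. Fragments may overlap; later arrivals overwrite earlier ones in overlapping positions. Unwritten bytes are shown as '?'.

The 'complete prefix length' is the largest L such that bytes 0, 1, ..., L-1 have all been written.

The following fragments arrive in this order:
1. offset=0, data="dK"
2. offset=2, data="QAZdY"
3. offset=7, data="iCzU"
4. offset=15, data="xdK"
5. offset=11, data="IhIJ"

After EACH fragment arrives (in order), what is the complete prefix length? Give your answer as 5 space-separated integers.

Fragment 1: offset=0 data="dK" -> buffer=dK???????????????? -> prefix_len=2
Fragment 2: offset=2 data="QAZdY" -> buffer=dKQAZdY??????????? -> prefix_len=7
Fragment 3: offset=7 data="iCzU" -> buffer=dKQAZdYiCzU??????? -> prefix_len=11
Fragment 4: offset=15 data="xdK" -> buffer=dKQAZdYiCzU????xdK -> prefix_len=11
Fragment 5: offset=11 data="IhIJ" -> buffer=dKQAZdYiCzUIhIJxdK -> prefix_len=18

Answer: 2 7 11 11 18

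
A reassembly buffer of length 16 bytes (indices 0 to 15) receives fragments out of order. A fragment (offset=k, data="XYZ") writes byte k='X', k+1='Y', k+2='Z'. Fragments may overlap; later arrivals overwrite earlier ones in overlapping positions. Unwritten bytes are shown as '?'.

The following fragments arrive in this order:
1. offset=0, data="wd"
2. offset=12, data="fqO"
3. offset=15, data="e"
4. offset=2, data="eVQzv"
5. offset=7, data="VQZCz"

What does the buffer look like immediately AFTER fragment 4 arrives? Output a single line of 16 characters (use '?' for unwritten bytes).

Fragment 1: offset=0 data="wd" -> buffer=wd??????????????
Fragment 2: offset=12 data="fqO" -> buffer=wd??????????fqO?
Fragment 3: offset=15 data="e" -> buffer=wd??????????fqOe
Fragment 4: offset=2 data="eVQzv" -> buffer=wdeVQzv?????fqOe

Answer: wdeVQzv?????fqOe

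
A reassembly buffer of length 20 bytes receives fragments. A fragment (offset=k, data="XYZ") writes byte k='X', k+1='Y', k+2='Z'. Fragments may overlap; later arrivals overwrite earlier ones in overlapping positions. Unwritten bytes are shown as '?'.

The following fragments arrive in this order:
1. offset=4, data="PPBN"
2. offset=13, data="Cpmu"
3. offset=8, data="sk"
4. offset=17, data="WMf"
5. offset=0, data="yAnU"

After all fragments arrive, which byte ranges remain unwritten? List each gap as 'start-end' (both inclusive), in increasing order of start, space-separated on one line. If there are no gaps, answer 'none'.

Answer: 10-12

Derivation:
Fragment 1: offset=4 len=4
Fragment 2: offset=13 len=4
Fragment 3: offset=8 len=2
Fragment 4: offset=17 len=3
Fragment 5: offset=0 len=4
Gaps: 10-12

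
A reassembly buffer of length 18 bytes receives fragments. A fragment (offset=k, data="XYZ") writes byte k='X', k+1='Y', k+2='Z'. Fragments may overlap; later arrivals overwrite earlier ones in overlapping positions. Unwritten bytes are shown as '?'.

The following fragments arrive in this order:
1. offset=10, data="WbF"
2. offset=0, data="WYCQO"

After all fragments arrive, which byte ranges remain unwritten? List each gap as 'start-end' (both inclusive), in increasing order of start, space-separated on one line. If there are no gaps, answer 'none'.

Answer: 5-9 13-17

Derivation:
Fragment 1: offset=10 len=3
Fragment 2: offset=0 len=5
Gaps: 5-9 13-17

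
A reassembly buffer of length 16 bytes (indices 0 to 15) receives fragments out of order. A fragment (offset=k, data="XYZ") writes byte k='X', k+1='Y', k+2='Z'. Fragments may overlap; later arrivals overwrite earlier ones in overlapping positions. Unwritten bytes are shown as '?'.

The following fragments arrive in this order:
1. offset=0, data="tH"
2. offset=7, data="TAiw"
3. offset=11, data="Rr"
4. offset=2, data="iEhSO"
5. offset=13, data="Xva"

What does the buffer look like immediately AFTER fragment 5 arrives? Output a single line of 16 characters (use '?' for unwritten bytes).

Fragment 1: offset=0 data="tH" -> buffer=tH??????????????
Fragment 2: offset=7 data="TAiw" -> buffer=tH?????TAiw?????
Fragment 3: offset=11 data="Rr" -> buffer=tH?????TAiwRr???
Fragment 4: offset=2 data="iEhSO" -> buffer=tHiEhSOTAiwRr???
Fragment 5: offset=13 data="Xva" -> buffer=tHiEhSOTAiwRrXva

Answer: tHiEhSOTAiwRrXva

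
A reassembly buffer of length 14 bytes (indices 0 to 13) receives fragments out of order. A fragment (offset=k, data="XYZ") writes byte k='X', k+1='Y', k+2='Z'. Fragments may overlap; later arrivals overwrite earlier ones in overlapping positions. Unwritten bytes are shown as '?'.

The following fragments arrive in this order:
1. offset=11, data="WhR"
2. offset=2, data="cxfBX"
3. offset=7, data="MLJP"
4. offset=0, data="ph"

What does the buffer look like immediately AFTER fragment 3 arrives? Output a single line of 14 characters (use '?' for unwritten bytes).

Answer: ??cxfBXMLJPWhR

Derivation:
Fragment 1: offset=11 data="WhR" -> buffer=???????????WhR
Fragment 2: offset=2 data="cxfBX" -> buffer=??cxfBX????WhR
Fragment 3: offset=7 data="MLJP" -> buffer=??cxfBXMLJPWhR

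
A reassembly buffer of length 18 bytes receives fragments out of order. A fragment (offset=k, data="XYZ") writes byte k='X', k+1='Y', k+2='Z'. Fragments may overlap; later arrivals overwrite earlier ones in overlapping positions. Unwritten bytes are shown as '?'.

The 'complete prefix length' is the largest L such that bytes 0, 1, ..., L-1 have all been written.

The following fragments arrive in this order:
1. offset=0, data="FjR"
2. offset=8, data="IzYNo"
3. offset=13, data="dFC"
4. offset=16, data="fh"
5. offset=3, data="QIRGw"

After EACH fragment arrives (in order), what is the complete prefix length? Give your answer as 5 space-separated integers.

Fragment 1: offset=0 data="FjR" -> buffer=FjR??????????????? -> prefix_len=3
Fragment 2: offset=8 data="IzYNo" -> buffer=FjR?????IzYNo????? -> prefix_len=3
Fragment 3: offset=13 data="dFC" -> buffer=FjR?????IzYNodFC?? -> prefix_len=3
Fragment 4: offset=16 data="fh" -> buffer=FjR?????IzYNodFCfh -> prefix_len=3
Fragment 5: offset=3 data="QIRGw" -> buffer=FjRQIRGwIzYNodFCfh -> prefix_len=18

Answer: 3 3 3 3 18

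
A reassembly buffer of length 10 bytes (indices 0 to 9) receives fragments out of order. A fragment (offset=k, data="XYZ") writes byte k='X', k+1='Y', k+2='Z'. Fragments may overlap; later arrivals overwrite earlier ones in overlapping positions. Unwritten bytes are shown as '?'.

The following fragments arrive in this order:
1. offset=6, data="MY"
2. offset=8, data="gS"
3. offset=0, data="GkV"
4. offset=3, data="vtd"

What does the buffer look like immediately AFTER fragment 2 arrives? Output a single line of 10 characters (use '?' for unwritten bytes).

Fragment 1: offset=6 data="MY" -> buffer=??????MY??
Fragment 2: offset=8 data="gS" -> buffer=??????MYgS

Answer: ??????MYgS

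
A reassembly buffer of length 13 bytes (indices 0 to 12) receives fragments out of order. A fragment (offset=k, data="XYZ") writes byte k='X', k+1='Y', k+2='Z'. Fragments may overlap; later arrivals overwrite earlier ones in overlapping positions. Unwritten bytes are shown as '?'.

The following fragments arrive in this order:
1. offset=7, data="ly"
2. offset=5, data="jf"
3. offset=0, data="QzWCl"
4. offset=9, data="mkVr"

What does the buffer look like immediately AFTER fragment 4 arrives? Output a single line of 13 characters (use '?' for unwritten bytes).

Fragment 1: offset=7 data="ly" -> buffer=???????ly????
Fragment 2: offset=5 data="jf" -> buffer=?????jfly????
Fragment 3: offset=0 data="QzWCl" -> buffer=QzWCljfly????
Fragment 4: offset=9 data="mkVr" -> buffer=QzWCljflymkVr

Answer: QzWCljflymkVr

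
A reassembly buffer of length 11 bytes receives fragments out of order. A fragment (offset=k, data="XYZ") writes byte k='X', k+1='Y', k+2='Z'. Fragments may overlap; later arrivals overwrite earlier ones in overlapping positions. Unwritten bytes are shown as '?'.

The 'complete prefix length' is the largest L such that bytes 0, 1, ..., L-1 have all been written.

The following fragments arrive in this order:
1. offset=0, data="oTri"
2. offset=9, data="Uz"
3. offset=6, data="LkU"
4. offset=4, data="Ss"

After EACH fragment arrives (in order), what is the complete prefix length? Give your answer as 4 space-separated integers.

Fragment 1: offset=0 data="oTri" -> buffer=oTri??????? -> prefix_len=4
Fragment 2: offset=9 data="Uz" -> buffer=oTri?????Uz -> prefix_len=4
Fragment 3: offset=6 data="LkU" -> buffer=oTri??LkUUz -> prefix_len=4
Fragment 4: offset=4 data="Ss" -> buffer=oTriSsLkUUz -> prefix_len=11

Answer: 4 4 4 11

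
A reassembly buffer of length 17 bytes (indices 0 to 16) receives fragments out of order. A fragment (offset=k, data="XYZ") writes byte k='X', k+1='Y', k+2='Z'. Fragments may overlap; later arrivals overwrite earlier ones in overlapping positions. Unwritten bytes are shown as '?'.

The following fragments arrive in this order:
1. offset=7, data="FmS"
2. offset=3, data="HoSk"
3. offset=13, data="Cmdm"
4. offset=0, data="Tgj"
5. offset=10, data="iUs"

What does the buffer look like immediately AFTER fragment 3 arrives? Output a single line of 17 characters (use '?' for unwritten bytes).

Fragment 1: offset=7 data="FmS" -> buffer=???????FmS???????
Fragment 2: offset=3 data="HoSk" -> buffer=???HoSkFmS???????
Fragment 3: offset=13 data="Cmdm" -> buffer=???HoSkFmS???Cmdm

Answer: ???HoSkFmS???Cmdm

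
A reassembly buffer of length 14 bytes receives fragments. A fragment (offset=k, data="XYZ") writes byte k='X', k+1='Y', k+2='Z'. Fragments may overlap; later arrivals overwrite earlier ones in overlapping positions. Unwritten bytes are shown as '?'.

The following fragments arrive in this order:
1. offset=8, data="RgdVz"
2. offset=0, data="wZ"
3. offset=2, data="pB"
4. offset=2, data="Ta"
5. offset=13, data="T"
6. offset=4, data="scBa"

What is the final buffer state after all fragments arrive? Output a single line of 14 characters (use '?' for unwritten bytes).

Fragment 1: offset=8 data="RgdVz" -> buffer=????????RgdVz?
Fragment 2: offset=0 data="wZ" -> buffer=wZ??????RgdVz?
Fragment 3: offset=2 data="pB" -> buffer=wZpB????RgdVz?
Fragment 4: offset=2 data="Ta" -> buffer=wZTa????RgdVz?
Fragment 5: offset=13 data="T" -> buffer=wZTa????RgdVzT
Fragment 6: offset=4 data="scBa" -> buffer=wZTascBaRgdVzT

Answer: wZTascBaRgdVzT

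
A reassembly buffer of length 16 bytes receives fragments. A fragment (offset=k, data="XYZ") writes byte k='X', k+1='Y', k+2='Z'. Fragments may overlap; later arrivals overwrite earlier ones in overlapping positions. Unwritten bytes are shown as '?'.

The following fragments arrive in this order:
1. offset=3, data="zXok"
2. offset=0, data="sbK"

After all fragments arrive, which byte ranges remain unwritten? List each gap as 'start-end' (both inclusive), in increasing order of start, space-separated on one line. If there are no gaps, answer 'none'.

Answer: 7-15

Derivation:
Fragment 1: offset=3 len=4
Fragment 2: offset=0 len=3
Gaps: 7-15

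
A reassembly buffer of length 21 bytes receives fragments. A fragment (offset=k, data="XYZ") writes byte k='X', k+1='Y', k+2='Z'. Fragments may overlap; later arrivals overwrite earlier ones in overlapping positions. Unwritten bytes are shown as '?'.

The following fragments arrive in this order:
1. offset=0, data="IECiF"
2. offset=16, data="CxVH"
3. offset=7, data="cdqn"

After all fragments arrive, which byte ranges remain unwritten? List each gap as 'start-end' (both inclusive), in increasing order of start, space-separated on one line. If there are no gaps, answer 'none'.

Answer: 5-6 11-15 20-20

Derivation:
Fragment 1: offset=0 len=5
Fragment 2: offset=16 len=4
Fragment 3: offset=7 len=4
Gaps: 5-6 11-15 20-20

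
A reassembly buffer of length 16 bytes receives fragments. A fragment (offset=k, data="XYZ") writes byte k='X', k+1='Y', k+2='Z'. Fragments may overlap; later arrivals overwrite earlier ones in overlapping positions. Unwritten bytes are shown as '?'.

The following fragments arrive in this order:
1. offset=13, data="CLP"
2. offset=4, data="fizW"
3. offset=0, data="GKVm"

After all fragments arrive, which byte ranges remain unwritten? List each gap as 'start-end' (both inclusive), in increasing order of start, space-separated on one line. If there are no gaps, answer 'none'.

Answer: 8-12

Derivation:
Fragment 1: offset=13 len=3
Fragment 2: offset=4 len=4
Fragment 3: offset=0 len=4
Gaps: 8-12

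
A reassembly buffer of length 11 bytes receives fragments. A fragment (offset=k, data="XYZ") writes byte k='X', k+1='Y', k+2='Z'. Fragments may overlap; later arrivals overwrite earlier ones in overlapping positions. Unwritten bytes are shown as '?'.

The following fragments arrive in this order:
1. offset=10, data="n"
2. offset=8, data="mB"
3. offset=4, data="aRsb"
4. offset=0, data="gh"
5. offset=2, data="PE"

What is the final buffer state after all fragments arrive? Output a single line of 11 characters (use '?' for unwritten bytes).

Answer: ghPEaRsbmBn

Derivation:
Fragment 1: offset=10 data="n" -> buffer=??????????n
Fragment 2: offset=8 data="mB" -> buffer=????????mBn
Fragment 3: offset=4 data="aRsb" -> buffer=????aRsbmBn
Fragment 4: offset=0 data="gh" -> buffer=gh??aRsbmBn
Fragment 5: offset=2 data="PE" -> buffer=ghPEaRsbmBn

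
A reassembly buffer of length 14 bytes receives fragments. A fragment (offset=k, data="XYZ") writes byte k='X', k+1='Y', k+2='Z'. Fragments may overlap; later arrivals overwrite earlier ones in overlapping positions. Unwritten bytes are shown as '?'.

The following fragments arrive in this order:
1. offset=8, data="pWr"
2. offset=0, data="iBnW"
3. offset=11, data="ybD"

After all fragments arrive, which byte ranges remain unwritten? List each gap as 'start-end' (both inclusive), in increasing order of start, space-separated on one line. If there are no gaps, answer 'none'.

Fragment 1: offset=8 len=3
Fragment 2: offset=0 len=4
Fragment 3: offset=11 len=3
Gaps: 4-7

Answer: 4-7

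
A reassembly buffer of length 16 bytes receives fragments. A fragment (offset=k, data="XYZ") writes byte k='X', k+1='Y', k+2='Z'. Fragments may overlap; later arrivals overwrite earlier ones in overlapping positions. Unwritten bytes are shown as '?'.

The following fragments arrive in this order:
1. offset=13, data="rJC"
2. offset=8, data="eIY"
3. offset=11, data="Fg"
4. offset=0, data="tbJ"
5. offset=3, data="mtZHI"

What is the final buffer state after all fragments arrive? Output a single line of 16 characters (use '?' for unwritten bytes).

Fragment 1: offset=13 data="rJC" -> buffer=?????????????rJC
Fragment 2: offset=8 data="eIY" -> buffer=????????eIY??rJC
Fragment 3: offset=11 data="Fg" -> buffer=????????eIYFgrJC
Fragment 4: offset=0 data="tbJ" -> buffer=tbJ?????eIYFgrJC
Fragment 5: offset=3 data="mtZHI" -> buffer=tbJmtZHIeIYFgrJC

Answer: tbJmtZHIeIYFgrJC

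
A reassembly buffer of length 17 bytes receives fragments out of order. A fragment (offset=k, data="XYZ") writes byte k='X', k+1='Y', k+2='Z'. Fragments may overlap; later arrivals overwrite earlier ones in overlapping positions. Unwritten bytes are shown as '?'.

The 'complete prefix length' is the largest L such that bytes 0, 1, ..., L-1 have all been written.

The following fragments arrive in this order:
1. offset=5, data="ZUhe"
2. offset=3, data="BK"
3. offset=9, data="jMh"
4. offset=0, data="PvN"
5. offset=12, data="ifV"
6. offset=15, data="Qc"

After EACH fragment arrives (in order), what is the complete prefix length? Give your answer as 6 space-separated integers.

Fragment 1: offset=5 data="ZUhe" -> buffer=?????ZUhe???????? -> prefix_len=0
Fragment 2: offset=3 data="BK" -> buffer=???BKZUhe???????? -> prefix_len=0
Fragment 3: offset=9 data="jMh" -> buffer=???BKZUhejMh????? -> prefix_len=0
Fragment 4: offset=0 data="PvN" -> buffer=PvNBKZUhejMh????? -> prefix_len=12
Fragment 5: offset=12 data="ifV" -> buffer=PvNBKZUhejMhifV?? -> prefix_len=15
Fragment 6: offset=15 data="Qc" -> buffer=PvNBKZUhejMhifVQc -> prefix_len=17

Answer: 0 0 0 12 15 17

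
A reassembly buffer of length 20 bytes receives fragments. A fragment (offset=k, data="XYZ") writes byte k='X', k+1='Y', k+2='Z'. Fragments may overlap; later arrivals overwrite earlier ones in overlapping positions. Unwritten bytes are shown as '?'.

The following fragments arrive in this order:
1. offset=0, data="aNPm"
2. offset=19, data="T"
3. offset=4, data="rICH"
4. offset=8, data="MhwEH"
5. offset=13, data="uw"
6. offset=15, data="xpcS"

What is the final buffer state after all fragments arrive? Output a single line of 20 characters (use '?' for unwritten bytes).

Fragment 1: offset=0 data="aNPm" -> buffer=aNPm????????????????
Fragment 2: offset=19 data="T" -> buffer=aNPm???????????????T
Fragment 3: offset=4 data="rICH" -> buffer=aNPmrICH???????????T
Fragment 4: offset=8 data="MhwEH" -> buffer=aNPmrICHMhwEH??????T
Fragment 5: offset=13 data="uw" -> buffer=aNPmrICHMhwEHuw????T
Fragment 6: offset=15 data="xpcS" -> buffer=aNPmrICHMhwEHuwxpcST

Answer: aNPmrICHMhwEHuwxpcST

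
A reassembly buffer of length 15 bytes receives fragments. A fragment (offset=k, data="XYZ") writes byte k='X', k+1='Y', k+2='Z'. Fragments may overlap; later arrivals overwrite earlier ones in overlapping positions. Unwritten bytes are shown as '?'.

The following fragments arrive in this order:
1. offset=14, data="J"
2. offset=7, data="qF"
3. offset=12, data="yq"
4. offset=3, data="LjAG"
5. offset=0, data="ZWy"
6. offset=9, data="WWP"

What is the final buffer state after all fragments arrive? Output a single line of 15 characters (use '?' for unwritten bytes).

Fragment 1: offset=14 data="J" -> buffer=??????????????J
Fragment 2: offset=7 data="qF" -> buffer=???????qF?????J
Fragment 3: offset=12 data="yq" -> buffer=???????qF???yqJ
Fragment 4: offset=3 data="LjAG" -> buffer=???LjAGqF???yqJ
Fragment 5: offset=0 data="ZWy" -> buffer=ZWyLjAGqF???yqJ
Fragment 6: offset=9 data="WWP" -> buffer=ZWyLjAGqFWWPyqJ

Answer: ZWyLjAGqFWWPyqJ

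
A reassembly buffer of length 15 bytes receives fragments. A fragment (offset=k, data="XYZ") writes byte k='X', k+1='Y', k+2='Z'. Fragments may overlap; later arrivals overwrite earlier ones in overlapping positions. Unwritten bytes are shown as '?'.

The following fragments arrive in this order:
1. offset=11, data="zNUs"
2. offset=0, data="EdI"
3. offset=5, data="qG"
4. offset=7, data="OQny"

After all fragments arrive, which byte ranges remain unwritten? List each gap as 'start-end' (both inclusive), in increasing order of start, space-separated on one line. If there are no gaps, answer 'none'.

Answer: 3-4

Derivation:
Fragment 1: offset=11 len=4
Fragment 2: offset=0 len=3
Fragment 3: offset=5 len=2
Fragment 4: offset=7 len=4
Gaps: 3-4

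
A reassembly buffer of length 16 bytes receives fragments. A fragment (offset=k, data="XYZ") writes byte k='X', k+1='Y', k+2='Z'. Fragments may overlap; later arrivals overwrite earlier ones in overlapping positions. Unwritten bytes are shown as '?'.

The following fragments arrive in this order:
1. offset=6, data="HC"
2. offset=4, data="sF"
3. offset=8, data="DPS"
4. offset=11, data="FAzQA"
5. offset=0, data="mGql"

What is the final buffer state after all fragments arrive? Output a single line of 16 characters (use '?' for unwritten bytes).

Answer: mGqlsFHCDPSFAzQA

Derivation:
Fragment 1: offset=6 data="HC" -> buffer=??????HC????????
Fragment 2: offset=4 data="sF" -> buffer=????sFHC????????
Fragment 3: offset=8 data="DPS" -> buffer=????sFHCDPS?????
Fragment 4: offset=11 data="FAzQA" -> buffer=????sFHCDPSFAzQA
Fragment 5: offset=0 data="mGql" -> buffer=mGqlsFHCDPSFAzQA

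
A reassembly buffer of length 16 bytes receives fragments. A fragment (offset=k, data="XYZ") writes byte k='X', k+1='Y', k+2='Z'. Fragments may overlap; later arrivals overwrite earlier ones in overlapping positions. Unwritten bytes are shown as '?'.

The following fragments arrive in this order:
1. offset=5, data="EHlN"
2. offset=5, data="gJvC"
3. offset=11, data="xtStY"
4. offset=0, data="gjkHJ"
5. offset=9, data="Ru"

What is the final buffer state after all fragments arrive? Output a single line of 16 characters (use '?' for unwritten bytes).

Answer: gjkHJgJvCRuxtStY

Derivation:
Fragment 1: offset=5 data="EHlN" -> buffer=?????EHlN???????
Fragment 2: offset=5 data="gJvC" -> buffer=?????gJvC???????
Fragment 3: offset=11 data="xtStY" -> buffer=?????gJvC??xtStY
Fragment 4: offset=0 data="gjkHJ" -> buffer=gjkHJgJvC??xtStY
Fragment 5: offset=9 data="Ru" -> buffer=gjkHJgJvCRuxtStY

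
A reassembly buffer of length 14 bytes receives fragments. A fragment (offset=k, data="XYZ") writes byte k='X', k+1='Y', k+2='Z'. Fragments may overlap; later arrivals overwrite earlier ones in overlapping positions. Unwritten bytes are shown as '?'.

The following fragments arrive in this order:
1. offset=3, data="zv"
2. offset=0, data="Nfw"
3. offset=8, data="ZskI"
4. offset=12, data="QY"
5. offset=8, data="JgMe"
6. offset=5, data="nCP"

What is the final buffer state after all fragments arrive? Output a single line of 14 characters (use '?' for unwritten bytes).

Fragment 1: offset=3 data="zv" -> buffer=???zv?????????
Fragment 2: offset=0 data="Nfw" -> buffer=Nfwzv?????????
Fragment 3: offset=8 data="ZskI" -> buffer=Nfwzv???ZskI??
Fragment 4: offset=12 data="QY" -> buffer=Nfwzv???ZskIQY
Fragment 5: offset=8 data="JgMe" -> buffer=Nfwzv???JgMeQY
Fragment 6: offset=5 data="nCP" -> buffer=NfwzvnCPJgMeQY

Answer: NfwzvnCPJgMeQY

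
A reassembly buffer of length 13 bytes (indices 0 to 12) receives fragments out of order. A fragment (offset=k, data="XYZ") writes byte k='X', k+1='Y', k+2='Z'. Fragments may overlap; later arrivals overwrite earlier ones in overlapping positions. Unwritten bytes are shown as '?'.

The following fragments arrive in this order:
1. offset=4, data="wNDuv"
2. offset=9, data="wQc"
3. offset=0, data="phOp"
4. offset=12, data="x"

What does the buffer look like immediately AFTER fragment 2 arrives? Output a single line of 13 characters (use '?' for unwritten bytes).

Fragment 1: offset=4 data="wNDuv" -> buffer=????wNDuv????
Fragment 2: offset=9 data="wQc" -> buffer=????wNDuvwQc?

Answer: ????wNDuvwQc?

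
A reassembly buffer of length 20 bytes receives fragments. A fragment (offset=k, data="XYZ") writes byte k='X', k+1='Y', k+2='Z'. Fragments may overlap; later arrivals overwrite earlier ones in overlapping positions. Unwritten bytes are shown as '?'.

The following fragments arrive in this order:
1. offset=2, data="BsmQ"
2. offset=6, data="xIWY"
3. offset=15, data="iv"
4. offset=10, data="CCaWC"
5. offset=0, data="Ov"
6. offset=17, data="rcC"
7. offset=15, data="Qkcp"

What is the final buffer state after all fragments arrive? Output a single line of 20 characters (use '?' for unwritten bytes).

Fragment 1: offset=2 data="BsmQ" -> buffer=??BsmQ??????????????
Fragment 2: offset=6 data="xIWY" -> buffer=??BsmQxIWY??????????
Fragment 3: offset=15 data="iv" -> buffer=??BsmQxIWY?????iv???
Fragment 4: offset=10 data="CCaWC" -> buffer=??BsmQxIWYCCaWCiv???
Fragment 5: offset=0 data="Ov" -> buffer=OvBsmQxIWYCCaWCiv???
Fragment 6: offset=17 data="rcC" -> buffer=OvBsmQxIWYCCaWCivrcC
Fragment 7: offset=15 data="Qkcp" -> buffer=OvBsmQxIWYCCaWCQkcpC

Answer: OvBsmQxIWYCCaWCQkcpC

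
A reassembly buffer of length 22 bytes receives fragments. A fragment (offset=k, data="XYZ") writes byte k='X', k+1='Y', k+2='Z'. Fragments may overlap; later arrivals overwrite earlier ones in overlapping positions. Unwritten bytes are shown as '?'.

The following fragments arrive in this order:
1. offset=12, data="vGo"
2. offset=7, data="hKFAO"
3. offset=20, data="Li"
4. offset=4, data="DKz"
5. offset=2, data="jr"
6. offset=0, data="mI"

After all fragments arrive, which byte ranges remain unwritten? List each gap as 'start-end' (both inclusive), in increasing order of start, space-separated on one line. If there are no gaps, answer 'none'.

Fragment 1: offset=12 len=3
Fragment 2: offset=7 len=5
Fragment 3: offset=20 len=2
Fragment 4: offset=4 len=3
Fragment 5: offset=2 len=2
Fragment 6: offset=0 len=2
Gaps: 15-19

Answer: 15-19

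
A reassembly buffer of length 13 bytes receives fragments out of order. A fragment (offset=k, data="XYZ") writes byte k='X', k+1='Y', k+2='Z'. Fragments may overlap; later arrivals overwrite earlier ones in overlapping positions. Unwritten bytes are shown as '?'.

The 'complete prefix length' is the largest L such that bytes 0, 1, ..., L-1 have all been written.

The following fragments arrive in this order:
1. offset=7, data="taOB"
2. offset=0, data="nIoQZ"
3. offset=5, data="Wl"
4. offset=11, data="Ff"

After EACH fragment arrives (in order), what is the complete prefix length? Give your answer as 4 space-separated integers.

Answer: 0 5 11 13

Derivation:
Fragment 1: offset=7 data="taOB" -> buffer=???????taOB?? -> prefix_len=0
Fragment 2: offset=0 data="nIoQZ" -> buffer=nIoQZ??taOB?? -> prefix_len=5
Fragment 3: offset=5 data="Wl" -> buffer=nIoQZWltaOB?? -> prefix_len=11
Fragment 4: offset=11 data="Ff" -> buffer=nIoQZWltaOBFf -> prefix_len=13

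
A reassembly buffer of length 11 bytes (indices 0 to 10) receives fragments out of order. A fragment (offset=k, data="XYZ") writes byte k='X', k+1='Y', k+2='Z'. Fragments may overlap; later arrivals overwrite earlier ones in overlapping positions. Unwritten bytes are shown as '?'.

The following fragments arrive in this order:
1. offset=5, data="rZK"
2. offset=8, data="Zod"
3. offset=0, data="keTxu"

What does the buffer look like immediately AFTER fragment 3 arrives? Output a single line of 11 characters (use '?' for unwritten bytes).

Fragment 1: offset=5 data="rZK" -> buffer=?????rZK???
Fragment 2: offset=8 data="Zod" -> buffer=?????rZKZod
Fragment 3: offset=0 data="keTxu" -> buffer=keTxurZKZod

Answer: keTxurZKZod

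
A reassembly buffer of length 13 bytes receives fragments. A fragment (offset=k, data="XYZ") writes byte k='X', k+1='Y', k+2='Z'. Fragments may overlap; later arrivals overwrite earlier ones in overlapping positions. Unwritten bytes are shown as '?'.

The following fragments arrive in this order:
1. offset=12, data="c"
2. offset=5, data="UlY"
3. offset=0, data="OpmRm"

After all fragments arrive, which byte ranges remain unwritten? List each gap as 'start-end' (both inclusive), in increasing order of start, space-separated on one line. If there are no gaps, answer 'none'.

Fragment 1: offset=12 len=1
Fragment 2: offset=5 len=3
Fragment 3: offset=0 len=5
Gaps: 8-11

Answer: 8-11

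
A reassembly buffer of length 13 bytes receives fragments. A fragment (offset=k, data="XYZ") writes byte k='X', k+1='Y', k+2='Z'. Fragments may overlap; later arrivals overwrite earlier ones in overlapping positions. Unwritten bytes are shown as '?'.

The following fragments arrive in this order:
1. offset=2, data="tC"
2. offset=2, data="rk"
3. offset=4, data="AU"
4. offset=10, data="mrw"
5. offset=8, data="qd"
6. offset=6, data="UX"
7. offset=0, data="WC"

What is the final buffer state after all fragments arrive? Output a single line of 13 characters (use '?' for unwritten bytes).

Fragment 1: offset=2 data="tC" -> buffer=??tC?????????
Fragment 2: offset=2 data="rk" -> buffer=??rk?????????
Fragment 3: offset=4 data="AU" -> buffer=??rkAU???????
Fragment 4: offset=10 data="mrw" -> buffer=??rkAU????mrw
Fragment 5: offset=8 data="qd" -> buffer=??rkAU??qdmrw
Fragment 6: offset=6 data="UX" -> buffer=??rkAUUXqdmrw
Fragment 7: offset=0 data="WC" -> buffer=WCrkAUUXqdmrw

Answer: WCrkAUUXqdmrw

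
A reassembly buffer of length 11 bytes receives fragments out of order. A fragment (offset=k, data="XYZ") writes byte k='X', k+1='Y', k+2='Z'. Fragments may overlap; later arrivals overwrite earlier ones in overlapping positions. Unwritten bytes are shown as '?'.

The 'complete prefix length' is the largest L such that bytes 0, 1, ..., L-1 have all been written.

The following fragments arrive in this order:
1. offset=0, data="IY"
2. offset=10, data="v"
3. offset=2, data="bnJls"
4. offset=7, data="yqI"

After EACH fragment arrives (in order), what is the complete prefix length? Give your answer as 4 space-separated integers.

Fragment 1: offset=0 data="IY" -> buffer=IY????????? -> prefix_len=2
Fragment 2: offset=10 data="v" -> buffer=IY????????v -> prefix_len=2
Fragment 3: offset=2 data="bnJls" -> buffer=IYbnJls???v -> prefix_len=7
Fragment 4: offset=7 data="yqI" -> buffer=IYbnJlsyqIv -> prefix_len=11

Answer: 2 2 7 11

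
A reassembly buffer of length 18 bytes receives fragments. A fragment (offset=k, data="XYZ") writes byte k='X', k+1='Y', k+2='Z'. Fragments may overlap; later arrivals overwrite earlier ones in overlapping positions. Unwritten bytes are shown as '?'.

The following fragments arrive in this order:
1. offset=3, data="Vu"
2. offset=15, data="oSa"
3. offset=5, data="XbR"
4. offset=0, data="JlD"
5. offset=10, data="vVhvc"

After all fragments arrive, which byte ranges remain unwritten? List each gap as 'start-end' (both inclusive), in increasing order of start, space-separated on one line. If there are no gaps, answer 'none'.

Answer: 8-9

Derivation:
Fragment 1: offset=3 len=2
Fragment 2: offset=15 len=3
Fragment 3: offset=5 len=3
Fragment 4: offset=0 len=3
Fragment 5: offset=10 len=5
Gaps: 8-9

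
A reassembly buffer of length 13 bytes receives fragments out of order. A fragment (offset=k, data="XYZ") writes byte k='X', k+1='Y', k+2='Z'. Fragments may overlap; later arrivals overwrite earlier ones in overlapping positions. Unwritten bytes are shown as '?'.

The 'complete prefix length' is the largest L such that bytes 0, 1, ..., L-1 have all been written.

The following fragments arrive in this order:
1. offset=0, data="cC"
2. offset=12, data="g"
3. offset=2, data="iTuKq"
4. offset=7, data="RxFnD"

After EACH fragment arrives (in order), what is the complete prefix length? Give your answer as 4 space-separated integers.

Answer: 2 2 7 13

Derivation:
Fragment 1: offset=0 data="cC" -> buffer=cC??????????? -> prefix_len=2
Fragment 2: offset=12 data="g" -> buffer=cC??????????g -> prefix_len=2
Fragment 3: offset=2 data="iTuKq" -> buffer=cCiTuKq?????g -> prefix_len=7
Fragment 4: offset=7 data="RxFnD" -> buffer=cCiTuKqRxFnDg -> prefix_len=13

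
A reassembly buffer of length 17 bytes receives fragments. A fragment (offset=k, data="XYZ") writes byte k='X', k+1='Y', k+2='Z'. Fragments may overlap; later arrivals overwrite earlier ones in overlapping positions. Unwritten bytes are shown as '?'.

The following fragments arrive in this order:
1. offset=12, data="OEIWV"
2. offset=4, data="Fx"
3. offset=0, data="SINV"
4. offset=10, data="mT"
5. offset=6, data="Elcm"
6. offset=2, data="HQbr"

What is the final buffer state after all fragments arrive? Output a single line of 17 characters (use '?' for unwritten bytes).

Answer: SIHQbrElcmmTOEIWV

Derivation:
Fragment 1: offset=12 data="OEIWV" -> buffer=????????????OEIWV
Fragment 2: offset=4 data="Fx" -> buffer=????Fx??????OEIWV
Fragment 3: offset=0 data="SINV" -> buffer=SINVFx??????OEIWV
Fragment 4: offset=10 data="mT" -> buffer=SINVFx????mTOEIWV
Fragment 5: offset=6 data="Elcm" -> buffer=SINVFxElcmmTOEIWV
Fragment 6: offset=2 data="HQbr" -> buffer=SIHQbrElcmmTOEIWV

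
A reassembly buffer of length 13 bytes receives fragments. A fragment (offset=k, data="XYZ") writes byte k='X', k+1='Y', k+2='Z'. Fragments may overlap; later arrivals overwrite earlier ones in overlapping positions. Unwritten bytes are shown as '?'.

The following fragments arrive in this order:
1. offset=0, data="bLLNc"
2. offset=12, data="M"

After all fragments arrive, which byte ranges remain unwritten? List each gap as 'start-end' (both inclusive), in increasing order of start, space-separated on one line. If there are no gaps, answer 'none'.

Answer: 5-11

Derivation:
Fragment 1: offset=0 len=5
Fragment 2: offset=12 len=1
Gaps: 5-11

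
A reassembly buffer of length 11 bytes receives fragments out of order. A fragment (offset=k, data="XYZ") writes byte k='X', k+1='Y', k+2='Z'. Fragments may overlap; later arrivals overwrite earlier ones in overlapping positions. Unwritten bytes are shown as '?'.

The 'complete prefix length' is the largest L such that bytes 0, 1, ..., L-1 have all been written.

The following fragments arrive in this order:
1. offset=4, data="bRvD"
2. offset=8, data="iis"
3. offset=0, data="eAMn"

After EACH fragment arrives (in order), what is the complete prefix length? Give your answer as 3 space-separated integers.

Fragment 1: offset=4 data="bRvD" -> buffer=????bRvD??? -> prefix_len=0
Fragment 2: offset=8 data="iis" -> buffer=????bRvDiis -> prefix_len=0
Fragment 3: offset=0 data="eAMn" -> buffer=eAMnbRvDiis -> prefix_len=11

Answer: 0 0 11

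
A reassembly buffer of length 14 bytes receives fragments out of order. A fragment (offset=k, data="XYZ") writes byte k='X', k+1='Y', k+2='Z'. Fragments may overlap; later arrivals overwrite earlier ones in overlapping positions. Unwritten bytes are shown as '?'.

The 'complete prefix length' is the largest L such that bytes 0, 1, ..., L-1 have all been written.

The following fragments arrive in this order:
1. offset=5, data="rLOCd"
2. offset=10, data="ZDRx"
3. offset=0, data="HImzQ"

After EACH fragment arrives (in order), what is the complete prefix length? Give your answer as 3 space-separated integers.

Fragment 1: offset=5 data="rLOCd" -> buffer=?????rLOCd???? -> prefix_len=0
Fragment 2: offset=10 data="ZDRx" -> buffer=?????rLOCdZDRx -> prefix_len=0
Fragment 3: offset=0 data="HImzQ" -> buffer=HImzQrLOCdZDRx -> prefix_len=14

Answer: 0 0 14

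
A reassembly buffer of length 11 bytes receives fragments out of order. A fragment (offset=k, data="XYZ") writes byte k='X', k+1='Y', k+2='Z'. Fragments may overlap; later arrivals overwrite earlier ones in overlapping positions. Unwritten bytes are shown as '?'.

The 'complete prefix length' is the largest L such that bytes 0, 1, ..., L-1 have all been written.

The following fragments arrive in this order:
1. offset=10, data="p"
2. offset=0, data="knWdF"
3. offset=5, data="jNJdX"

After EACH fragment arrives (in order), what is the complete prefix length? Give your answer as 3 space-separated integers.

Fragment 1: offset=10 data="p" -> buffer=??????????p -> prefix_len=0
Fragment 2: offset=0 data="knWdF" -> buffer=knWdF?????p -> prefix_len=5
Fragment 3: offset=5 data="jNJdX" -> buffer=knWdFjNJdXp -> prefix_len=11

Answer: 0 5 11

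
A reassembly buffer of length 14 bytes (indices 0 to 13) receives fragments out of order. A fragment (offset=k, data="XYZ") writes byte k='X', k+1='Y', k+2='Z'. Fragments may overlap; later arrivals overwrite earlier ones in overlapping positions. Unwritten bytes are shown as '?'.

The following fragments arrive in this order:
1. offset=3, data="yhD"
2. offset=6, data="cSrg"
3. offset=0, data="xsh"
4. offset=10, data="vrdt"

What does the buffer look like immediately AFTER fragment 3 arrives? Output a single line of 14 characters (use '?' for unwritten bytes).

Fragment 1: offset=3 data="yhD" -> buffer=???yhD????????
Fragment 2: offset=6 data="cSrg" -> buffer=???yhDcSrg????
Fragment 3: offset=0 data="xsh" -> buffer=xshyhDcSrg????

Answer: xshyhDcSrg????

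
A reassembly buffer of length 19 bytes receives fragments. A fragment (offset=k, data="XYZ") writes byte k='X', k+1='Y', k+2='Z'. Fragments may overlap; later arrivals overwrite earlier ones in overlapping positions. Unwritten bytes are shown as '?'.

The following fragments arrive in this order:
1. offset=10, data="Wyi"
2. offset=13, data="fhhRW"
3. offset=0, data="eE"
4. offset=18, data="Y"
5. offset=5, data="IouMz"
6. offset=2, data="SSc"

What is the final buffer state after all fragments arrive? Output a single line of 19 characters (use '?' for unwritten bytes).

Fragment 1: offset=10 data="Wyi" -> buffer=??????????Wyi??????
Fragment 2: offset=13 data="fhhRW" -> buffer=??????????WyifhhRW?
Fragment 3: offset=0 data="eE" -> buffer=eE????????WyifhhRW?
Fragment 4: offset=18 data="Y" -> buffer=eE????????WyifhhRWY
Fragment 5: offset=5 data="IouMz" -> buffer=eE???IouMzWyifhhRWY
Fragment 6: offset=2 data="SSc" -> buffer=eESScIouMzWyifhhRWY

Answer: eESScIouMzWyifhhRWY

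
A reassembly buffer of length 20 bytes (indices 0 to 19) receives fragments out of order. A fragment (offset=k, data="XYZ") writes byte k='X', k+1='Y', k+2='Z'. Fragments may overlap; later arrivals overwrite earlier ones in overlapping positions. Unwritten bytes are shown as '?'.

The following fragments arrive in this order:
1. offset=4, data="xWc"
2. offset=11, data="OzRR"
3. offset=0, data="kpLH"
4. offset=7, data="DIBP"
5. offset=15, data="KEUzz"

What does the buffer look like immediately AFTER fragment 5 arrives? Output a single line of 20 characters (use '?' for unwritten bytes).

Answer: kpLHxWcDIBPOzRRKEUzz

Derivation:
Fragment 1: offset=4 data="xWc" -> buffer=????xWc?????????????
Fragment 2: offset=11 data="OzRR" -> buffer=????xWc????OzRR?????
Fragment 3: offset=0 data="kpLH" -> buffer=kpLHxWc????OzRR?????
Fragment 4: offset=7 data="DIBP" -> buffer=kpLHxWcDIBPOzRR?????
Fragment 5: offset=15 data="KEUzz" -> buffer=kpLHxWcDIBPOzRRKEUzz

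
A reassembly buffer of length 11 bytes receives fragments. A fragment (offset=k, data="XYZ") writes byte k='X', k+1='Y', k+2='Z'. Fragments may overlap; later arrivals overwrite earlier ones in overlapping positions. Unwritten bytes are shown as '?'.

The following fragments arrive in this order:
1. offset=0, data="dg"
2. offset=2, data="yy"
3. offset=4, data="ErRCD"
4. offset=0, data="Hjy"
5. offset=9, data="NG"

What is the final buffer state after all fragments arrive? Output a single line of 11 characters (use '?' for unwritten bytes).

Fragment 1: offset=0 data="dg" -> buffer=dg?????????
Fragment 2: offset=2 data="yy" -> buffer=dgyy???????
Fragment 3: offset=4 data="ErRCD" -> buffer=dgyyErRCD??
Fragment 4: offset=0 data="Hjy" -> buffer=HjyyErRCD??
Fragment 5: offset=9 data="NG" -> buffer=HjyyErRCDNG

Answer: HjyyErRCDNG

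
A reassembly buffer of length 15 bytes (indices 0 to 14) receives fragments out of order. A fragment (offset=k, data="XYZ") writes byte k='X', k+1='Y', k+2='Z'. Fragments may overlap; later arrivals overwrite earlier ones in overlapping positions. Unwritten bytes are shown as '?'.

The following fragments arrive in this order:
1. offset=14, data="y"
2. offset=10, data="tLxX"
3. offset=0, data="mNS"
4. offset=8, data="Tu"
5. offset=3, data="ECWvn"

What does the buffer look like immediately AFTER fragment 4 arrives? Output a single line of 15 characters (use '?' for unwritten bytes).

Fragment 1: offset=14 data="y" -> buffer=??????????????y
Fragment 2: offset=10 data="tLxX" -> buffer=??????????tLxXy
Fragment 3: offset=0 data="mNS" -> buffer=mNS???????tLxXy
Fragment 4: offset=8 data="Tu" -> buffer=mNS?????TutLxXy

Answer: mNS?????TutLxXy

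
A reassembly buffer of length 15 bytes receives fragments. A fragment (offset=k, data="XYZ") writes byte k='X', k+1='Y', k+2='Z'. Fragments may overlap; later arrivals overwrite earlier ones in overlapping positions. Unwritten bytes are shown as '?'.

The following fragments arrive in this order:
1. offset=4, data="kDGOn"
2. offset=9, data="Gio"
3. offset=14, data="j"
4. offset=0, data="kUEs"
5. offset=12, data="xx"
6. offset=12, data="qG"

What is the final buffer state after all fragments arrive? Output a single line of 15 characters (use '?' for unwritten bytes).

Fragment 1: offset=4 data="kDGOn" -> buffer=????kDGOn??????
Fragment 2: offset=9 data="Gio" -> buffer=????kDGOnGio???
Fragment 3: offset=14 data="j" -> buffer=????kDGOnGio??j
Fragment 4: offset=0 data="kUEs" -> buffer=kUEskDGOnGio??j
Fragment 5: offset=12 data="xx" -> buffer=kUEskDGOnGioxxj
Fragment 6: offset=12 data="qG" -> buffer=kUEskDGOnGioqGj

Answer: kUEskDGOnGioqGj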